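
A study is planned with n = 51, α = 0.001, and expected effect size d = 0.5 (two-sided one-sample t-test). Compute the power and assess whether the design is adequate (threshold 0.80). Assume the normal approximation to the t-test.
Power ≈ 0.61; the study is underpowered (power < 0.80)

Power calculation (one-sample t-test, normal approximation):
z_β = d · √n - z_{α/2}
z_β = 0.5 · √51 - 3.291
z_β = 0.5 · 7.141 - 3.291
z_β = 0.280

Power = Φ(z_β) = Φ(0.280) ≈ 0.610

Effect size d = 0.5 is medium by Cohen's convention (0.2/0.5/0.8).

Threshold: power ≥ 0.80 is conventionally adequate.
Power ≈ 0.61 → the study is underpowered (power < 0.80).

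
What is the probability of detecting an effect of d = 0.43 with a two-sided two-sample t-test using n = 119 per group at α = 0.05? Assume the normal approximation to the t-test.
Power ≈ 0.91

Power calculation (two-sample t-test, normal approximation):
z_β = d · √(n/2) - z_{α/2}
z_β = 0.43 · √(119/2) - 1.960
z_β = 0.43 · 7.714 - 1.960
z_β = 1.357

Power = Φ(z_β) = Φ(1.357) ≈ 0.913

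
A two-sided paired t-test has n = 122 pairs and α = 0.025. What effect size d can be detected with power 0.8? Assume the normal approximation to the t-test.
d ≈ 0.28

Minimum detectable effect (paired t-test, normal approximation):
d = (z_{α/2} + z_β) / √n
d = (2.241 + 0.842) / √122
d = 3.083 / 11.045
d ≈ 0.28

By Cohen's convention (0.2 small / 0.5 medium / 0.8 large): small effect.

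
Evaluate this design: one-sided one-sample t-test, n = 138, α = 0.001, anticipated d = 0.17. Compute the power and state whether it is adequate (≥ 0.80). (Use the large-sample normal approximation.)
Power ≈ 0.14; the study is underpowered (power < 0.80)

Power calculation (one-sample t-test, normal approximation):
z_β = d · √n - z_α
z_β = 0.17 · √138 - 3.090
z_β = 0.17 · 11.747 - 3.090
z_β = -1.093

Power = Φ(z_β) = Φ(-1.093) ≈ 0.137

Effect size d = 0.17 is very small by Cohen's convention (0.2/0.5/0.8).

Threshold: power ≥ 0.80 is conventionally adequate.
Power ≈ 0.14 → the study is underpowered (power < 0.80).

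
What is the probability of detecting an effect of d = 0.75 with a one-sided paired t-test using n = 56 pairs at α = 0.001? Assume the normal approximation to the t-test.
Power ≈ 0.99

Power calculation (paired t-test, normal approximation):
z_β = d · √n - z_α
z_β = 0.75 · √56 - 3.090
z_β = 0.75 · 7.483 - 3.090
z_β = 2.522

Power = Φ(z_β) = Φ(2.522) ≈ 0.994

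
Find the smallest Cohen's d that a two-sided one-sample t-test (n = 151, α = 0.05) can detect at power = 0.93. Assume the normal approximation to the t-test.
d ≈ 0.28

Minimum detectable effect (one-sample t-test, normal approximation):
d = (z_{α/2} + z_β) / √n
d = (1.960 + 1.476) / √151
d = 3.436 / 12.288
d ≈ 0.28

By Cohen's convention (0.2 small / 0.5 medium / 0.8 large): small effect.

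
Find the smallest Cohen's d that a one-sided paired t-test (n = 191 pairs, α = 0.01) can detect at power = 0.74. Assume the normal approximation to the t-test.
d ≈ 0.21

Minimum detectable effect (paired t-test, normal approximation):
d = (z_α + z_β) / √n
d = (2.326 + 0.643) / √191
d = 2.970 / 13.820
d ≈ 0.21

By Cohen's convention (0.2 small / 0.5 medium / 0.8 large): small effect.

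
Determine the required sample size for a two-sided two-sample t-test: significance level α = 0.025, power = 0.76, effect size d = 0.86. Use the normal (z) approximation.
n = 24 per group

Sample size formula (two-sample t-test, normal approximation):
n = 2 · ((z_{α/2} + z_β) / d)²

z_{α/2} = 2.241 (for α = 0.025, two-sided)
z_β = 0.706 (for power = 0.76)
d = 0.86

n = 2 · ((2.241 + 0.706) / 0.86)²
n = 2 · (3.427)²
n ≈ 23.49
Round up to the next whole number: n = 24 per group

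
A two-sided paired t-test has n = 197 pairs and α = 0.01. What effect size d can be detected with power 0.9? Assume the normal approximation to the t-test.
d ≈ 0.27

Minimum detectable effect (paired t-test, normal approximation):
d = (z_{α/2} + z_β) / √n
d = (2.576 + 1.282) / √197
d = 3.857 / 14.036
d ≈ 0.27

By Cohen's convention (0.2 small / 0.5 medium / 0.8 large): small effect.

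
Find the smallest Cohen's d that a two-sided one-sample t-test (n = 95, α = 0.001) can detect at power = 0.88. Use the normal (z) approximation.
d ≈ 0.46

Minimum detectable effect (one-sample t-test, normal approximation):
d = (z_{α/2} + z_β) / √n
d = (3.291 + 1.175) / √95
d = 4.466 / 9.747
d ≈ 0.46

By Cohen's convention (0.2 small / 0.5 medium / 0.8 large): small effect.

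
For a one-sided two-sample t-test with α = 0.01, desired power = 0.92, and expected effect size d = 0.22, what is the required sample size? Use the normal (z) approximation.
n = 576 per group

Sample size formula (two-sample t-test, normal approximation):
n = 2 · ((z_α + z_β) / d)²

z_α = 2.326 (for α = 0.01, one-sided)
z_β = 1.405 (for power = 0.92)
d = 0.22

n = 2 · ((2.326 + 1.405) / 0.22)²
n = 2 · (16.959)²
n ≈ 575.22
Round up to the next whole number: n = 576 per group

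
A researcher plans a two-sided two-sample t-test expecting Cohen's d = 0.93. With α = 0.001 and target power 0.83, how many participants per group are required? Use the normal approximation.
n = 42 per group

Sample size formula (two-sample t-test, normal approximation):
n = 2 · ((z_{α/2} + z_β) / d)²

z_{α/2} = 3.291 (for α = 0.001, two-sided)
z_β = 0.954 (for power = 0.83)
d = 0.93

n = 2 · ((3.291 + 0.954) / 0.93)²
n = 2 · (4.565)²
n ≈ 41.68
Round up to the next whole number: n = 42 per group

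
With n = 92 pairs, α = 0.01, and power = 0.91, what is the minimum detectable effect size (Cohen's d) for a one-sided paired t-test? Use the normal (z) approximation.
d ≈ 0.38

Minimum detectable effect (paired t-test, normal approximation):
d = (z_α + z_β) / √n
d = (2.326 + 1.341) / √92
d = 3.667 / 9.592
d ≈ 0.38

By Cohen's convention (0.2 small / 0.5 medium / 0.8 large): small effect.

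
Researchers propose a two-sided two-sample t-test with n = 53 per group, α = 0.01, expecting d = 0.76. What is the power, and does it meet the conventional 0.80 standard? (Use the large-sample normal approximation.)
Power ≈ 0.91; the study is adequately powered (power ≥ 0.80)

Power calculation (two-sample t-test, normal approximation):
z_β = d · √(n/2) - z_{α/2}
z_β = 0.76 · √(53/2) - 2.576
z_β = 0.76 · 5.148 - 2.576
z_β = 1.337

Power = Φ(z_β) = Φ(1.337) ≈ 0.909

Effect size d = 0.76 is medium by Cohen's convention (0.2/0.5/0.8).

Threshold: power ≥ 0.80 is conventionally adequate.
Power ≈ 0.91 → the study is adequately powered (power ≥ 0.80).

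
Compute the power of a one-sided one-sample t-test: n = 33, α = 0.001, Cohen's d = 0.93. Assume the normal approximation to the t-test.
Power ≈ 0.99

Power calculation (one-sample t-test, normal approximation):
z_β = d · √n - z_α
z_β = 0.93 · √33 - 3.090
z_β = 0.93 · 5.745 - 3.090
z_β = 2.252

Power = Φ(z_β) = Φ(2.252) ≈ 0.988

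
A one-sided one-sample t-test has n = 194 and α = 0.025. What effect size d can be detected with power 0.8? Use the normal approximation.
d ≈ 0.20

Minimum detectable effect (one-sample t-test, normal approximation):
d = (z_α + z_β) / √n
d = (1.960 + 0.842) / √194
d = 2.802 / 13.928
d ≈ 0.20

By Cohen's convention (0.2 small / 0.5 medium / 0.8 large): small effect.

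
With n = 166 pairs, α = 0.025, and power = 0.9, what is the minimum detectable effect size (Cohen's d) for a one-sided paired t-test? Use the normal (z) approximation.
d ≈ 0.25

Minimum detectable effect (paired t-test, normal approximation):
d = (z_α + z_β) / √n
d = (1.960 + 1.282) / √166
d = 3.242 / 12.884
d ≈ 0.25

By Cohen's convention (0.2 small / 0.5 medium / 0.8 large): small effect.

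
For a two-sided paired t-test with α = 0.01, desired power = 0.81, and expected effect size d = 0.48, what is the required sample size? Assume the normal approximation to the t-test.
n = 52 pairs

Sample size formula (paired t-test, normal approximation):
n = ((z_{α/2} + z_β) / d)²

z_{α/2} = 2.576 (for α = 0.01, two-sided)
z_β = 0.878 (for power = 0.81)
d = 0.48

n = ((2.576 + 0.878) / 0.48)²
n = (7.196)²
n ≈ 51.78
Round up to the next whole number: n = 52 pairs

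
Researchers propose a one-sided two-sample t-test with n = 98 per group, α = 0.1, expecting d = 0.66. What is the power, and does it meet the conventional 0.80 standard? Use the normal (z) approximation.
Power ≈ 1.00; the study is adequately powered (power ≥ 0.80)

Power calculation (two-sample t-test, normal approximation):
z_β = d · √(n/2) - z_α
z_β = 0.66 · √(98/2) - 1.282
z_β = 0.66 · 7.000 - 1.282
z_β = 3.338

Power = Φ(z_β) = Φ(3.338) ≈ 1.000

Effect size d = 0.66 is medium by Cohen's convention (0.2/0.5/0.8).

Threshold: power ≥ 0.80 is conventionally adequate.
Power ≈ 1.00 → the study is adequately powered (power ≥ 0.80).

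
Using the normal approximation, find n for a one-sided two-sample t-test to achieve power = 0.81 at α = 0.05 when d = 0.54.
n = 44 per group

Sample size formula (two-sample t-test, normal approximation):
n = 2 · ((z_α + z_β) / d)²

z_α = 1.645 (for α = 0.05, one-sided)
z_β = 0.878 (for power = 0.81)
d = 0.54

n = 2 · ((1.645 + 0.878) / 0.54)²
n = 2 · (4.672)²
n ≈ 43.66
Round up to the next whole number: n = 44 per group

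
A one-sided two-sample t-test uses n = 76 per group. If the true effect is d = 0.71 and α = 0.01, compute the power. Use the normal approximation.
Power ≈ 0.98

Power calculation (two-sample t-test, normal approximation):
z_β = d · √(n/2) - z_α
z_β = 0.71 · √(76/2) - 2.326
z_β = 0.71 · 6.164 - 2.326
z_β = 2.050

Power = Φ(z_β) = Φ(2.050) ≈ 0.980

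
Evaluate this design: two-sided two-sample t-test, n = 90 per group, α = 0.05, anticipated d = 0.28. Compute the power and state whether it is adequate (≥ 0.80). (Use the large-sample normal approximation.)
Power ≈ 0.47; the study is underpowered (power < 0.80)

Power calculation (two-sample t-test, normal approximation):
z_β = d · √(n/2) - z_{α/2}
z_β = 0.28 · √(90/2) - 1.960
z_β = 0.28 · 6.708 - 1.960
z_β = -0.082

Power = Φ(z_β) = Φ(-0.082) ≈ 0.467

Effect size d = 0.28 is small by Cohen's convention (0.2/0.5/0.8).

Threshold: power ≥ 0.80 is conventionally adequate.
Power ≈ 0.47 → the study is underpowered (power < 0.80).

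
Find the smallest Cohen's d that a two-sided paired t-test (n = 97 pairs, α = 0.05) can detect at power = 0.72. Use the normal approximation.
d ≈ 0.26

Minimum detectable effect (paired t-test, normal approximation):
d = (z_{α/2} + z_β) / √n
d = (1.960 + 0.583) / √97
d = 2.543 / 9.849
d ≈ 0.26

By Cohen's convention (0.2 small / 0.5 medium / 0.8 large): small effect.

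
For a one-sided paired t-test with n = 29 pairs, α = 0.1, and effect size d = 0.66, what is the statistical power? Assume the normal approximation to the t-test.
Power ≈ 0.99

Power calculation (paired t-test, normal approximation):
z_β = d · √n - z_α
z_β = 0.66 · √29 - 1.282
z_β = 0.66 · 5.385 - 1.282
z_β = 2.273

Power = Φ(z_β) = Φ(2.273) ≈ 0.988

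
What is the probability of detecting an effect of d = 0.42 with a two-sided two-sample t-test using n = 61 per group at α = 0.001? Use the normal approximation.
Power ≈ 0.17

Power calculation (two-sample t-test, normal approximation):
z_β = d · √(n/2) - z_{α/2}
z_β = 0.42 · √(61/2) - 3.291
z_β = 0.42 · 5.523 - 3.291
z_β = -0.971

Power = Φ(z_β) = Φ(-0.971) ≈ 0.166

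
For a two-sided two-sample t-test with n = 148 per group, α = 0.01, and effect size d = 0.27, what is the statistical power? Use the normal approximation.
Power ≈ 0.40

Power calculation (two-sample t-test, normal approximation):
z_β = d · √(n/2) - z_{α/2}
z_β = 0.27 · √(148/2) - 2.576
z_β = 0.27 · 8.602 - 2.576
z_β = -0.253

Power = Φ(z_β) = Φ(-0.253) ≈ 0.400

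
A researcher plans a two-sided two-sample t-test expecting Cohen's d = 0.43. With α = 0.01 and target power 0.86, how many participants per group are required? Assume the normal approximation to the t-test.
n = 145 per group

Sample size formula (two-sample t-test, normal approximation):
n = 2 · ((z_{α/2} + z_β) / d)²

z_{α/2} = 2.576 (for α = 0.01, two-sided)
z_β = 1.080 (for power = 0.86)
d = 0.43

n = 2 · ((2.576 + 1.080) / 0.43)²
n = 2 · (8.502)²
n ≈ 144.57
Round up to the next whole number: n = 145 per group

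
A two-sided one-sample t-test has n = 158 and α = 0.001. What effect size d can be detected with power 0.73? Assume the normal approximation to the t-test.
d ≈ 0.31

Minimum detectable effect (one-sample t-test, normal approximation):
d = (z_{α/2} + z_β) / √n
d = (3.291 + 0.613) / √158
d = 3.903 / 12.570
d ≈ 0.31

By Cohen's convention (0.2 small / 0.5 medium / 0.8 large): small effect.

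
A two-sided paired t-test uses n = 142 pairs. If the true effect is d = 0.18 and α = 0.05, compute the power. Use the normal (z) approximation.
Power ≈ 0.57

Power calculation (paired t-test, normal approximation):
z_β = d · √n - z_{α/2}
z_β = 0.18 · √142 - 1.960
z_β = 0.18 · 11.916 - 1.960
z_β = 0.185

Power = Φ(z_β) = Φ(0.185) ≈ 0.573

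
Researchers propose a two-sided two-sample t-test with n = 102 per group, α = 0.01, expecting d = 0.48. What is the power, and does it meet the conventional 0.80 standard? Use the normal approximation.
Power ≈ 0.80; the study is adequately powered (power ≥ 0.80)

Power calculation (two-sample t-test, normal approximation):
z_β = d · √(n/2) - z_{α/2}
z_β = 0.48 · √(102/2) - 2.576
z_β = 0.48 · 7.141 - 2.576
z_β = 0.852

Power = Φ(z_β) = Φ(0.852) ≈ 0.803

Effect size d = 0.48 is small by Cohen's convention (0.2/0.5/0.8).

Threshold: power ≥ 0.80 is conventionally adequate.
Power ≈ 0.80 → the study is adequately powered (power ≥ 0.80).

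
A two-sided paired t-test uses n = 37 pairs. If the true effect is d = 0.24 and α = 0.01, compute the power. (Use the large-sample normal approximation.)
Power ≈ 0.13

Power calculation (paired t-test, normal approximation):
z_β = d · √n - z_{α/2}
z_β = 0.24 · √37 - 2.576
z_β = 0.24 · 6.083 - 2.576
z_β = -1.116

Power = Φ(z_β) = Φ(-1.116) ≈ 0.132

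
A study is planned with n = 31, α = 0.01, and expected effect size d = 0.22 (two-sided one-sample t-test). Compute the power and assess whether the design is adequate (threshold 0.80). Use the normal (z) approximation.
Power ≈ 0.09; the study is underpowered (power < 0.80)

Power calculation (one-sample t-test, normal approximation):
z_β = d · √n - z_{α/2}
z_β = 0.22 · √31 - 2.576
z_β = 0.22 · 5.568 - 2.576
z_β = -1.351

Power = Φ(z_β) = Φ(-1.351) ≈ 0.088

Effect size d = 0.22 is small by Cohen's convention (0.2/0.5/0.8).

Threshold: power ≥ 0.80 is conventionally adequate.
Power ≈ 0.09 → the study is underpowered (power < 0.80).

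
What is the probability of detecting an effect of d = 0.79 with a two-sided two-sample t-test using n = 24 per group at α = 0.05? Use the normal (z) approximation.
Power ≈ 0.78

Power calculation (two-sample t-test, normal approximation):
z_β = d · √(n/2) - z_{α/2}
z_β = 0.79 · √(24/2) - 1.960
z_β = 0.79 · 3.464 - 1.960
z_β = 0.777

Power = Φ(z_β) = Φ(0.777) ≈ 0.781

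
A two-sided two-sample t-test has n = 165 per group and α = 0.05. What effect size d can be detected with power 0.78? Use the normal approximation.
d ≈ 0.30

Minimum detectable effect (two-sample t-test, normal approximation):
d = (z_{α/2} + z_β) / √(n/2)
d = (1.960 + 0.772) / √(165/2)
d = 2.732 / 9.083
d ≈ 0.30

By Cohen's convention (0.2 small / 0.5 medium / 0.8 large): small effect.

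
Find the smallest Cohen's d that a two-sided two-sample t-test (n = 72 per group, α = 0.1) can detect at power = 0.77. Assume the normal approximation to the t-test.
d ≈ 0.40

Minimum detectable effect (two-sample t-test, normal approximation):
d = (z_{α/2} + z_β) / √(n/2)
d = (1.645 + 0.739) / √(72/2)
d = 2.384 / 6.000
d ≈ 0.40

By Cohen's convention (0.2 small / 0.5 medium / 0.8 large): small effect.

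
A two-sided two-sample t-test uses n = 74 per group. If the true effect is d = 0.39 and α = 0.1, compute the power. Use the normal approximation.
Power ≈ 0.77

Power calculation (two-sample t-test, normal approximation):
z_β = d · √(n/2) - z_{α/2}
z_β = 0.39 · √(74/2) - 1.645
z_β = 0.39 · 6.083 - 1.645
z_β = 0.727

Power = Φ(z_β) = Φ(0.727) ≈ 0.767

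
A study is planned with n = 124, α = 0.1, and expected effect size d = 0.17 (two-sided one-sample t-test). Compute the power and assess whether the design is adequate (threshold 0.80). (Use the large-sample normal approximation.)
Power ≈ 0.60; the study is underpowered (power < 0.80)

Power calculation (one-sample t-test, normal approximation):
z_β = d · √n - z_{α/2}
z_β = 0.17 · √124 - 1.645
z_β = 0.17 · 11.136 - 1.645
z_β = 0.248

Power = Φ(z_β) = Φ(0.248) ≈ 0.598

Effect size d = 0.17 is very small by Cohen's convention (0.2/0.5/0.8).

Threshold: power ≥ 0.80 is conventionally adequate.
Power ≈ 0.60 → the study is underpowered (power < 0.80).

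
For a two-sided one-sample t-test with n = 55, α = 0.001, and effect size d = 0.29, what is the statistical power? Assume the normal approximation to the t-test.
Power ≈ 0.13

Power calculation (one-sample t-test, normal approximation):
z_β = d · √n - z_{α/2}
z_β = 0.29 · √55 - 3.291
z_β = 0.29 · 7.416 - 3.291
z_β = -1.140

Power = Φ(z_β) = Φ(-1.140) ≈ 0.127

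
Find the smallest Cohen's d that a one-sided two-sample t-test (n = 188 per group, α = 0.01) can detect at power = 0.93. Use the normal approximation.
d ≈ 0.39

Minimum detectable effect (two-sample t-test, normal approximation):
d = (z_α + z_β) / √(n/2)
d = (2.326 + 1.476) / √(188/2)
d = 3.802 / 9.695
d ≈ 0.39

By Cohen's convention (0.2 small / 0.5 medium / 0.8 large): small effect.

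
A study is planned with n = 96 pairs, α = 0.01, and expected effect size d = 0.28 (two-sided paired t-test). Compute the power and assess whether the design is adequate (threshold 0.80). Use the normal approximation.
Power ≈ 0.57; the study is underpowered (power < 0.80)

Power calculation (paired t-test, normal approximation):
z_β = d · √n - z_{α/2}
z_β = 0.28 · √96 - 2.576
z_β = 0.28 · 9.798 - 2.576
z_β = 0.168

Power = Φ(z_β) = Φ(0.168) ≈ 0.567

Effect size d = 0.28 is small by Cohen's convention (0.2/0.5/0.8).

Threshold: power ≥ 0.80 is conventionally adequate.
Power ≈ 0.57 → the study is underpowered (power < 0.80).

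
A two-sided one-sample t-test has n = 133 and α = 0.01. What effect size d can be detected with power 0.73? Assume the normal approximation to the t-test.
d ≈ 0.28

Minimum detectable effect (one-sample t-test, normal approximation):
d = (z_{α/2} + z_β) / √n
d = (2.576 + 0.613) / √133
d = 3.189 / 11.533
d ≈ 0.28

By Cohen's convention (0.2 small / 0.5 medium / 0.8 large): small effect.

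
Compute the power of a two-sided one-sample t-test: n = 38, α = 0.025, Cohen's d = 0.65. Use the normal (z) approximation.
Power ≈ 0.96

Power calculation (one-sample t-test, normal approximation):
z_β = d · √n - z_{α/2}
z_β = 0.65 · √38 - 2.241
z_β = 0.65 · 6.164 - 2.241
z_β = 1.765

Power = Φ(z_β) = Φ(1.765) ≈ 0.961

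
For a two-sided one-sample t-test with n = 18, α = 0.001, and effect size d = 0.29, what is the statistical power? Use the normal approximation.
Power ≈ 0.02

Power calculation (one-sample t-test, normal approximation):
z_β = d · √n - z_{α/2}
z_β = 0.29 · √18 - 3.291
z_β = 0.29 · 4.243 - 3.291
z_β = -2.060

Power = Φ(z_β) = Φ(-2.060) ≈ 0.020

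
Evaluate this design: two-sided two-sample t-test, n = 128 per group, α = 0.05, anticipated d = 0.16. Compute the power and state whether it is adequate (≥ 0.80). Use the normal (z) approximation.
Power ≈ 0.25; the study is underpowered (power < 0.80)

Power calculation (two-sample t-test, normal approximation):
z_β = d · √(n/2) - z_{α/2}
z_β = 0.16 · √(128/2) - 1.960
z_β = 0.16 · 8.000 - 1.960
z_β = -0.680

Power = Φ(z_β) = Φ(-0.680) ≈ 0.248

Effect size d = 0.16 is very small by Cohen's convention (0.2/0.5/0.8).

Threshold: power ≥ 0.80 is conventionally adequate.
Power ≈ 0.25 → the study is underpowered (power < 0.80).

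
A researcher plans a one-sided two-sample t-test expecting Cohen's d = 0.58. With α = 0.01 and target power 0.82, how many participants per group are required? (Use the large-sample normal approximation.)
n = 63 per group

Sample size formula (two-sample t-test, normal approximation):
n = 2 · ((z_α + z_β) / d)²

z_α = 2.326 (for α = 0.01, one-sided)
z_β = 0.915 (for power = 0.82)
d = 0.58

n = 2 · ((2.326 + 0.915) / 0.58)²
n = 2 · (5.588)²
n ≈ 62.45
Round up to the next whole number: n = 63 per group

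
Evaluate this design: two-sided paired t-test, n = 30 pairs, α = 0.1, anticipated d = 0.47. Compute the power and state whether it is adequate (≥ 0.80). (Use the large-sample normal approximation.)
Power ≈ 0.82; the study is adequately powered (power ≥ 0.80)

Power calculation (paired t-test, normal approximation):
z_β = d · √n - z_{α/2}
z_β = 0.47 · √30 - 1.645
z_β = 0.47 · 5.477 - 1.645
z_β = 0.929

Power = Φ(z_β) = Φ(0.929) ≈ 0.824

Effect size d = 0.47 is small by Cohen's convention (0.2/0.5/0.8).

Threshold: power ≥ 0.80 is conventionally adequate.
Power ≈ 0.82 → the study is adequately powered (power ≥ 0.80).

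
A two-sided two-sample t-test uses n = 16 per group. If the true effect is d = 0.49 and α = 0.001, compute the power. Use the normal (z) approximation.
Power ≈ 0.03

Power calculation (two-sample t-test, normal approximation):
z_β = d · √(n/2) - z_{α/2}
z_β = 0.49 · √(16/2) - 3.291
z_β = 0.49 · 2.828 - 3.291
z_β = -1.905

Power = Φ(z_β) = Φ(-1.905) ≈ 0.028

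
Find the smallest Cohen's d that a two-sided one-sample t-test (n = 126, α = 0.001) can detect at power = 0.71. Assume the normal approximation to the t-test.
d ≈ 0.34

Minimum detectable effect (one-sample t-test, normal approximation):
d = (z_{α/2} + z_β) / √n
d = (3.291 + 0.553) / √126
d = 3.844 / 11.225
d ≈ 0.34

By Cohen's convention (0.2 small / 0.5 medium / 0.8 large): small effect.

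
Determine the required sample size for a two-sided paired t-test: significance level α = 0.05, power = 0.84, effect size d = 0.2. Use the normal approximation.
n = 219 pairs

Sample size formula (paired t-test, normal approximation):
n = ((z_{α/2} + z_β) / d)²

z_{α/2} = 1.960 (for α = 0.05, two-sided)
z_β = 0.994 (for power = 0.84)
d = 0.2

n = ((1.960 + 0.994) / 0.2)²
n = (14.770)²
n ≈ 218.15
Round up to the next whole number: n = 219 pairs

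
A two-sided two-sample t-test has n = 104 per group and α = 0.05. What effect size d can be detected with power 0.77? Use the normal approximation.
d ≈ 0.37

Minimum detectable effect (two-sample t-test, normal approximation):
d = (z_{α/2} + z_β) / √(n/2)
d = (1.960 + 0.739) / √(104/2)
d = 2.699 / 7.211
d ≈ 0.37

By Cohen's convention (0.2 small / 0.5 medium / 0.8 large): small effect.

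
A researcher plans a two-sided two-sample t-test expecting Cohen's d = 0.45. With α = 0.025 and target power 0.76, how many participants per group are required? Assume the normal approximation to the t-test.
n = 86 per group

Sample size formula (two-sample t-test, normal approximation):
n = 2 · ((z_{α/2} + z_β) / d)²

z_{α/2} = 2.241 (for α = 0.025, two-sided)
z_β = 0.706 (for power = 0.76)
d = 0.45

n = 2 · ((2.241 + 0.706) / 0.45)²
n = 2 · (6.549)²
n ≈ 85.78
Round up to the next whole number: n = 86 per group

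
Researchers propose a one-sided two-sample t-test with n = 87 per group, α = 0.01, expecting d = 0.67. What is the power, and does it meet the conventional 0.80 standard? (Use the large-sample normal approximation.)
Power ≈ 0.98; the study is adequately powered (power ≥ 0.80)

Power calculation (two-sample t-test, normal approximation):
z_β = d · √(n/2) - z_α
z_β = 0.67 · √(87/2) - 2.326
z_β = 0.67 · 6.595 - 2.326
z_β = 2.093

Power = Φ(z_β) = Φ(2.093) ≈ 0.982

Effect size d = 0.67 is medium by Cohen's convention (0.2/0.5/0.8).

Threshold: power ≥ 0.80 is conventionally adequate.
Power ≈ 0.98 → the study is adequately powered (power ≥ 0.80).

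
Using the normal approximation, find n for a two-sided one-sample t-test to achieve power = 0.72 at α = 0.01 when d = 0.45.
n = 50

Sample size formula (one-sample t-test, normal approximation):
n = ((z_{α/2} + z_β) / d)²

z_{α/2} = 2.576 (for α = 0.01, two-sided)
z_β = 0.583 (for power = 0.72)
d = 0.45

n = ((2.576 + 0.583) / 0.45)²
n = (7.020)²
n ≈ 49.28
Round up to the next whole number: n = 50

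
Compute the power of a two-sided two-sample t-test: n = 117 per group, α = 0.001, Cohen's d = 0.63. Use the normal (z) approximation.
Power ≈ 0.94

Power calculation (two-sample t-test, normal approximation):
z_β = d · √(n/2) - z_{α/2}
z_β = 0.63 · √(117/2) - 3.291
z_β = 0.63 · 7.649 - 3.291
z_β = 1.528

Power = Φ(z_β) = Φ(1.528) ≈ 0.937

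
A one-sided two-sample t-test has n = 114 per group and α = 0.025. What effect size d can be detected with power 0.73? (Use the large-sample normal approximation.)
d ≈ 0.34

Minimum detectable effect (two-sample t-test, normal approximation):
d = (z_α + z_β) / √(n/2)
d = (1.960 + 0.613) / √(114/2)
d = 2.573 / 7.550
d ≈ 0.34

By Cohen's convention (0.2 small / 0.5 medium / 0.8 large): small effect.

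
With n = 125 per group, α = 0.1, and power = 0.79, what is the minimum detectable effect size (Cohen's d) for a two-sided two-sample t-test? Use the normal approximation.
d ≈ 0.31

Minimum detectable effect (two-sample t-test, normal approximation):
d = (z_{α/2} + z_β) / √(n/2)
d = (1.645 + 0.806) / √(125/2)
d = 2.451 / 7.906
d ≈ 0.31

By Cohen's convention (0.2 small / 0.5 medium / 0.8 large): small effect.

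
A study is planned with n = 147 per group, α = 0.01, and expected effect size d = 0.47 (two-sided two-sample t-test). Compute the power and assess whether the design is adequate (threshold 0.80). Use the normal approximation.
Power ≈ 0.93; the study is adequately powered (power ≥ 0.80)

Power calculation (two-sample t-test, normal approximation):
z_β = d · √(n/2) - z_{α/2}
z_β = 0.47 · √(147/2) - 2.576
z_β = 0.47 · 8.573 - 2.576
z_β = 1.454

Power = Φ(z_β) = Φ(1.454) ≈ 0.927

Effect size d = 0.47 is small by Cohen's convention (0.2/0.5/0.8).

Threshold: power ≥ 0.80 is conventionally adequate.
Power ≈ 0.93 → the study is adequately powered (power ≥ 0.80).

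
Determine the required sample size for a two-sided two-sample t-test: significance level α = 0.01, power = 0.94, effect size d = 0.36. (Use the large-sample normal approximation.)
n = 264 per group

Sample size formula (two-sample t-test, normal approximation):
n = 2 · ((z_{α/2} + z_β) / d)²

z_{α/2} = 2.576 (for α = 0.01, two-sided)
z_β = 1.555 (for power = 0.94)
d = 0.36

n = 2 · ((2.576 + 1.555) / 0.36)²
n = 2 · (11.475)²
n ≈ 263.35
Round up to the next whole number: n = 264 per group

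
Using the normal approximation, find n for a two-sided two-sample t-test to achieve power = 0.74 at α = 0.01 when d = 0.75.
n = 37 per group

Sample size formula (two-sample t-test, normal approximation):
n = 2 · ((z_{α/2} + z_β) / d)²

z_{α/2} = 2.576 (for α = 0.01, two-sided)
z_β = 0.643 (for power = 0.74)
d = 0.75

n = 2 · ((2.576 + 0.643) / 0.75)²
n = 2 · (4.292)²
n ≈ 36.84
Round up to the next whole number: n = 37 per group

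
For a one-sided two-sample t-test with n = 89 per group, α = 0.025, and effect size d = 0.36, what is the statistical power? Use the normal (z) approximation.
Power ≈ 0.67

Power calculation (two-sample t-test, normal approximation):
z_β = d · √(n/2) - z_α
z_β = 0.36 · √(89/2) - 1.960
z_β = 0.36 · 6.671 - 1.960
z_β = 0.442

Power = Φ(z_β) = Φ(0.442) ≈ 0.671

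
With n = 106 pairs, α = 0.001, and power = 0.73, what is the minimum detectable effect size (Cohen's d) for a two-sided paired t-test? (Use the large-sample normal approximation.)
d ≈ 0.38

Minimum detectable effect (paired t-test, normal approximation):
d = (z_{α/2} + z_β) / √n
d = (3.291 + 0.613) / √106
d = 3.903 / 10.296
d ≈ 0.38

By Cohen's convention (0.2 small / 0.5 medium / 0.8 large): small effect.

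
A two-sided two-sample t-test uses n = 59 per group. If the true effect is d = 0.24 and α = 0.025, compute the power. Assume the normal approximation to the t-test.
Power ≈ 0.17

Power calculation (two-sample t-test, normal approximation):
z_β = d · √(n/2) - z_{α/2}
z_β = 0.24 · √(59/2) - 2.241
z_β = 0.24 · 5.431 - 2.241
z_β = -0.938

Power = Φ(z_β) = Φ(-0.938) ≈ 0.174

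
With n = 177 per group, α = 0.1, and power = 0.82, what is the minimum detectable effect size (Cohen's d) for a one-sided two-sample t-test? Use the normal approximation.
d ≈ 0.23

Minimum detectable effect (two-sample t-test, normal approximation):
d = (z_α + z_β) / √(n/2)
d = (1.282 + 0.915) / √(177/2)
d = 2.197 / 9.407
d ≈ 0.23

By Cohen's convention (0.2 small / 0.5 medium / 0.8 large): small effect.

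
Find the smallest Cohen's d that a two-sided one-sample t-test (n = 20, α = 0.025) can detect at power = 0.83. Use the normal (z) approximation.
d ≈ 0.71

Minimum detectable effect (one-sample t-test, normal approximation):
d = (z_{α/2} + z_β) / √n
d = (2.241 + 0.954) / √20
d = 3.196 / 4.472
d ≈ 0.71

By Cohen's convention (0.2 small / 0.5 medium / 0.8 large): medium effect.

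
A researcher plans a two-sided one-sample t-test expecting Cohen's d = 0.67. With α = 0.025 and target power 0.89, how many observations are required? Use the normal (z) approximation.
n = 27

Sample size formula (one-sample t-test, normal approximation):
n = ((z_{α/2} + z_β) / d)²

z_{α/2} = 2.241 (for α = 0.025, two-sided)
z_β = 1.227 (for power = 0.89)
d = 0.67

n = ((2.241 + 1.227) / 0.67)²
n = (5.176)²
n ≈ 26.79
Round up to the next whole number: n = 27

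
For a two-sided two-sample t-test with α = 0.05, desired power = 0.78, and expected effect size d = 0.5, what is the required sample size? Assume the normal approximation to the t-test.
n = 60 per group

Sample size formula (two-sample t-test, normal approximation):
n = 2 · ((z_{α/2} + z_β) / d)²

z_{α/2} = 1.960 (for α = 0.05, two-sided)
z_β = 0.772 (for power = 0.78)
d = 0.5

n = 2 · ((1.960 + 0.772) / 0.5)²
n = 2 · (5.464)²
n ≈ 59.71
Round up to the next whole number: n = 60 per group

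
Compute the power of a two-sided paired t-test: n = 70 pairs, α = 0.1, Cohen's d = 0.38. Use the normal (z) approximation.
Power ≈ 0.94

Power calculation (paired t-test, normal approximation):
z_β = d · √n - z_{α/2}
z_β = 0.38 · √70 - 1.645
z_β = 0.38 · 8.367 - 1.645
z_β = 1.534

Power = Φ(z_β) = Φ(1.534) ≈ 0.938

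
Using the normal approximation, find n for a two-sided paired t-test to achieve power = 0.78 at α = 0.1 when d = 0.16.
n = 229 pairs

Sample size formula (paired t-test, normal approximation):
n = ((z_{α/2} + z_β) / d)²

z_{α/2} = 1.645 (for α = 0.1, two-sided)
z_β = 0.772 (for power = 0.78)
d = 0.16

n = ((1.645 + 0.772) / 0.16)²
n = (15.106)²
n ≈ 228.19
Round up to the next whole number: n = 229 pairs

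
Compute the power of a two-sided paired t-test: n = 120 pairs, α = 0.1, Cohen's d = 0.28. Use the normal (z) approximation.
Power ≈ 0.92

Power calculation (paired t-test, normal approximation):
z_β = d · √n - z_{α/2}
z_β = 0.28 · √120 - 1.645
z_β = 0.28 · 10.954 - 1.645
z_β = 1.422

Power = Φ(z_β) = Φ(1.422) ≈ 0.923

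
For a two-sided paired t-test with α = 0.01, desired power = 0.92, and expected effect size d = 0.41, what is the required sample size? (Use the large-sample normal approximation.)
n = 95 pairs

Sample size formula (paired t-test, normal approximation):
n = ((z_{α/2} + z_β) / d)²

z_{α/2} = 2.576 (for α = 0.01, two-sided)
z_β = 1.405 (for power = 0.92)
d = 0.41

n = ((2.576 + 1.405) / 0.41)²
n = (9.710)²
n ≈ 94.28
Round up to the next whole number: n = 95 pairs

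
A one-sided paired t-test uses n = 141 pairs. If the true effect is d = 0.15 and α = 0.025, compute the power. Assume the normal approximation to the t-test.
Power ≈ 0.43

Power calculation (paired t-test, normal approximation):
z_β = d · √n - z_α
z_β = 0.15 · √141 - 1.960
z_β = 0.15 · 11.874 - 1.960
z_β = -0.179

Power = Φ(z_β) = Φ(-0.179) ≈ 0.429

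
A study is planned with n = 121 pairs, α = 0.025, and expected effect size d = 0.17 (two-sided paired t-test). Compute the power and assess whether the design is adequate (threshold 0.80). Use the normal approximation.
Power ≈ 0.36; the study is underpowered (power < 0.80)

Power calculation (paired t-test, normal approximation):
z_β = d · √n - z_{α/2}
z_β = 0.17 · √121 - 2.241
z_β = 0.17 · 11.000 - 2.241
z_β = -0.371

Power = Φ(z_β) = Φ(-0.371) ≈ 0.355

Effect size d = 0.17 is very small by Cohen's convention (0.2/0.5/0.8).

Threshold: power ≥ 0.80 is conventionally adequate.
Power ≈ 0.36 → the study is underpowered (power < 0.80).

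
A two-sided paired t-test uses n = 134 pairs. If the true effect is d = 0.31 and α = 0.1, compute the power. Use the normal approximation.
Power ≈ 0.97

Power calculation (paired t-test, normal approximation):
z_β = d · √n - z_{α/2}
z_β = 0.31 · √134 - 1.645
z_β = 0.31 · 11.576 - 1.645
z_β = 1.944

Power = Φ(z_β) = Φ(1.944) ≈ 0.974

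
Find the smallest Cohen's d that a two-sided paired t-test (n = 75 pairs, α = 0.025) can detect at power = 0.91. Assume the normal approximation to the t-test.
d ≈ 0.41

Minimum detectable effect (paired t-test, normal approximation):
d = (z_{α/2} + z_β) / √n
d = (2.241 + 1.341) / √75
d = 3.582 / 8.660
d ≈ 0.41

By Cohen's convention (0.2 small / 0.5 medium / 0.8 large): small effect.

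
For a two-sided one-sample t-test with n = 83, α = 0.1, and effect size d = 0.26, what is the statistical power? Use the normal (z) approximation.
Power ≈ 0.77

Power calculation (one-sample t-test, normal approximation):
z_β = d · √n - z_{α/2}
z_β = 0.26 · √83 - 1.645
z_β = 0.26 · 9.110 - 1.645
z_β = 0.724

Power = Φ(z_β) = Φ(0.724) ≈ 0.765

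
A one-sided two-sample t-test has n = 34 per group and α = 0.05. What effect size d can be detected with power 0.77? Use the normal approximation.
d ≈ 0.58

Minimum detectable effect (two-sample t-test, normal approximation):
d = (z_α + z_β) / √(n/2)
d = (1.645 + 0.739) / √(34/2)
d = 2.384 / 4.123
d ≈ 0.58

By Cohen's convention (0.2 small / 0.5 medium / 0.8 large): medium effect.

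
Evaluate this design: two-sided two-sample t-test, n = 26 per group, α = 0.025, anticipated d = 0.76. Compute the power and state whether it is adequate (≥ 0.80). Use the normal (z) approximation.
Power ≈ 0.69; the study is underpowered (power < 0.80)

Power calculation (two-sample t-test, normal approximation):
z_β = d · √(n/2) - z_{α/2}
z_β = 0.76 · √(26/2) - 2.241
z_β = 0.76 · 3.606 - 2.241
z_β = 0.499

Power = Φ(z_β) = Φ(0.499) ≈ 0.691

Effect size d = 0.76 is medium by Cohen's convention (0.2/0.5/0.8).

Threshold: power ≥ 0.80 is conventionally adequate.
Power ≈ 0.69 → the study is underpowered (power < 0.80).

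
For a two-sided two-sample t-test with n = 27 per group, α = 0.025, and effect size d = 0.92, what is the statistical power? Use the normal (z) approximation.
Power ≈ 0.87

Power calculation (two-sample t-test, normal approximation):
z_β = d · √(n/2) - z_{α/2}
z_β = 0.92 · √(27/2) - 2.241
z_β = 0.92 · 3.674 - 2.241
z_β = 1.139

Power = Φ(z_β) = Φ(1.139) ≈ 0.873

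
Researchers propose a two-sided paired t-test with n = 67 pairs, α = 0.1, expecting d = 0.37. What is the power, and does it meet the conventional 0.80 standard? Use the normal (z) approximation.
Power ≈ 0.92; the study is adequately powered (power ≥ 0.80)

Power calculation (paired t-test, normal approximation):
z_β = d · √n - z_{α/2}
z_β = 0.37 · √67 - 1.645
z_β = 0.37 · 8.185 - 1.645
z_β = 1.384

Power = Φ(z_β) = Φ(1.384) ≈ 0.917

Effect size d = 0.37 is small by Cohen's convention (0.2/0.5/0.8).

Threshold: power ≥ 0.80 is conventionally adequate.
Power ≈ 0.92 → the study is adequately powered (power ≥ 0.80).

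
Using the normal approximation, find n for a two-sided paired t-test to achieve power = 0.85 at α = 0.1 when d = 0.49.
n = 30 pairs

Sample size formula (paired t-test, normal approximation):
n = ((z_{α/2} + z_β) / d)²

z_{α/2} = 1.645 (for α = 0.1, two-sided)
z_β = 1.036 (for power = 0.85)
d = 0.49

n = ((1.645 + 1.036) / 0.49)²
n = (5.471)²
n ≈ 29.93
Round up to the next whole number: n = 30 pairs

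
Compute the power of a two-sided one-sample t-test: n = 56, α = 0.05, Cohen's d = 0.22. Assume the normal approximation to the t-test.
Power ≈ 0.38

Power calculation (one-sample t-test, normal approximation):
z_β = d · √n - z_{α/2}
z_β = 0.22 · √56 - 1.960
z_β = 0.22 · 7.483 - 1.960
z_β = -0.314

Power = Φ(z_β) = Φ(-0.314) ≈ 0.377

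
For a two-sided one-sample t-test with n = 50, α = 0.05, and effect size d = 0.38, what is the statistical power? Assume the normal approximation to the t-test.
Power ≈ 0.77

Power calculation (one-sample t-test, normal approximation):
z_β = d · √n - z_{α/2}
z_β = 0.38 · √50 - 1.960
z_β = 0.38 · 7.071 - 1.960
z_β = 0.727

Power = Φ(z_β) = Φ(0.727) ≈ 0.766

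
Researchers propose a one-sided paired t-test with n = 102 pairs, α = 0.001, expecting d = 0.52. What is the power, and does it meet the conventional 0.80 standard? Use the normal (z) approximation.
Power ≈ 0.98; the study is adequately powered (power ≥ 0.80)

Power calculation (paired t-test, normal approximation):
z_β = d · √n - z_α
z_β = 0.52 · √102 - 3.090
z_β = 0.52 · 10.100 - 3.090
z_β = 2.162

Power = Φ(z_β) = Φ(2.162) ≈ 0.985

Effect size d = 0.52 is medium by Cohen's convention (0.2/0.5/0.8).

Threshold: power ≥ 0.80 is conventionally adequate.
Power ≈ 0.98 → the study is adequately powered (power ≥ 0.80).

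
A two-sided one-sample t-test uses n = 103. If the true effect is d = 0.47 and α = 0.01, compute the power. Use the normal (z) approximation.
Power ≈ 0.99

Power calculation (one-sample t-test, normal approximation):
z_β = d · √n - z_{α/2}
z_β = 0.47 · √103 - 2.576
z_β = 0.47 · 10.149 - 2.576
z_β = 2.194

Power = Φ(z_β) = Φ(2.194) ≈ 0.986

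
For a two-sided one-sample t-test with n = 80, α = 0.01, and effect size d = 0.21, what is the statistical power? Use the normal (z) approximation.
Power ≈ 0.24

Power calculation (one-sample t-test, normal approximation):
z_β = d · √n - z_{α/2}
z_β = 0.21 · √80 - 2.576
z_β = 0.21 · 8.944 - 2.576
z_β = -0.698

Power = Φ(z_β) = Φ(-0.698) ≈ 0.243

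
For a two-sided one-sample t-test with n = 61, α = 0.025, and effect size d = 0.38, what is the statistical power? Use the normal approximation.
Power ≈ 0.77

Power calculation (one-sample t-test, normal approximation):
z_β = d · √n - z_{α/2}
z_β = 0.38 · √61 - 2.241
z_β = 0.38 · 7.810 - 2.241
z_β = 0.726

Power = Φ(z_β) = Φ(0.726) ≈ 0.766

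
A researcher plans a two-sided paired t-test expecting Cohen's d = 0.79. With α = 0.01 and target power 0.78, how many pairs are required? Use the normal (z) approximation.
n = 18 pairs

Sample size formula (paired t-test, normal approximation):
n = ((z_{α/2} + z_β) / d)²

z_{α/2} = 2.576 (for α = 0.01, two-sided)
z_β = 0.772 (for power = 0.78)
d = 0.79

n = ((2.576 + 0.772) / 0.79)²
n = (4.238)²
n ≈ 17.96
Round up to the next whole number: n = 18 pairs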